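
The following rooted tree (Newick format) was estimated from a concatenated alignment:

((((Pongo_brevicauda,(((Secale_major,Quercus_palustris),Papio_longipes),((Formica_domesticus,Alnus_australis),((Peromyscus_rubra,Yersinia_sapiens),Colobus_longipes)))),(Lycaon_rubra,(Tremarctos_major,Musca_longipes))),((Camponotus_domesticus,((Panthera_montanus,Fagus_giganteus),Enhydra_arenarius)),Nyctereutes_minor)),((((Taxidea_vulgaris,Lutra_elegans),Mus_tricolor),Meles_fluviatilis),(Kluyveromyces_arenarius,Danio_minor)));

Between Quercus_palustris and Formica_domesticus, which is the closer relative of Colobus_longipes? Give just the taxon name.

The MRCA of Colobus_longipes and Formica_domesticus subtends ((Formica_domesticus,Alnus_australis),((Peromyscus_rubra,Yersinia_sapiens),Colobus_longipes)) (5 taxa).
The MRCA of Colobus_longipes and Quercus_palustris subtends (((Secale_major,Quercus_palustris),Papio_longipes),((Formica_domesticus,Alnus_australis),((Peromyscus_rubra,Yersinia_sapiens),Colobus_longipes))) (8 taxa).
The first is nested inside the second, so Colobus_longipes shares a more recent common ancestor with Formica_domesticus.

Formica_domesticus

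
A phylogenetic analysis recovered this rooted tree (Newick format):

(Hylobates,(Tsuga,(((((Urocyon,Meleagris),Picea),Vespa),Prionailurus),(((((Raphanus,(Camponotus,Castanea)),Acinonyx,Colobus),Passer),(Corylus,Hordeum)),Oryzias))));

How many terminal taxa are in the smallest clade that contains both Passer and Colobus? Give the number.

6

The MRCA of Passer and Colobus is the node subtending (((Raphanus,(Camponotus,Castanea)),Acinonyx,Colobus),Passer).
That clade contains 6 terminal taxa: Acinonyx, Camponotus, Castanea, Colobus, Passer, Raphanus.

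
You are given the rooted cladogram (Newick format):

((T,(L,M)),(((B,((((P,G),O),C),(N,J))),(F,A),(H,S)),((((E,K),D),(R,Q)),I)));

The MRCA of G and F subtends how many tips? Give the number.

The MRCA of G and F is the node subtending ((B,((((P,G),O),C),(N,J))),(F,A),(H,S)).
That clade contains 11 terminal taxa: A, B, C, F, G, H, J, N, O, P, S.

11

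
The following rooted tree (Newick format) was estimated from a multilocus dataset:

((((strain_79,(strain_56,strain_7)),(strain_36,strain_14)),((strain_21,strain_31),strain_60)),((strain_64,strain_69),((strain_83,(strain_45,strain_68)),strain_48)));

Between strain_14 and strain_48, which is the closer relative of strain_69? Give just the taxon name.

The MRCA of strain_69 and strain_48 subtends ((strain_64,strain_69),((strain_83,(strain_45,strain_68)),strain_48)) (6 taxa).
The MRCA of strain_69 and strain_14 is the root, subtending the entire tree (14 taxa).
The first is nested inside the second, so strain_69 shares a more recent common ancestor with strain_48.

strain_48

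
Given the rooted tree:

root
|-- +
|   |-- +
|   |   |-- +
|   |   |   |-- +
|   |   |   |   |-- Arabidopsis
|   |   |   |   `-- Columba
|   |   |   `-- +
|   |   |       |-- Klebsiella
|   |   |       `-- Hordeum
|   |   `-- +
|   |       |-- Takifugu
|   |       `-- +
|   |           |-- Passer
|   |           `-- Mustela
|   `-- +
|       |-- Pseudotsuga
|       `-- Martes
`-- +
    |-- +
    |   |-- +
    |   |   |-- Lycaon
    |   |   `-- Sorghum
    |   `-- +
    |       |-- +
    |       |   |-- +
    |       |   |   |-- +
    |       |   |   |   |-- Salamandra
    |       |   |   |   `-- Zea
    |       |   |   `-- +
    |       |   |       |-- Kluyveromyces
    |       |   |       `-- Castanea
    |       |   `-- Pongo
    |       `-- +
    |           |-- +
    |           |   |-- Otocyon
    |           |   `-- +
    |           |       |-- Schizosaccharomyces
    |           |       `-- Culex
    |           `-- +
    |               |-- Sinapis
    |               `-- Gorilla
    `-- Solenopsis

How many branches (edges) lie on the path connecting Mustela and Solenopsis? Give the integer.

7

The MRCA of Mustela and Solenopsis is the root of the tree.
From Mustela up to that node: 5 branches. From Solenopsis up to the same node: 2 branches. Total: 5 + 2 = 7.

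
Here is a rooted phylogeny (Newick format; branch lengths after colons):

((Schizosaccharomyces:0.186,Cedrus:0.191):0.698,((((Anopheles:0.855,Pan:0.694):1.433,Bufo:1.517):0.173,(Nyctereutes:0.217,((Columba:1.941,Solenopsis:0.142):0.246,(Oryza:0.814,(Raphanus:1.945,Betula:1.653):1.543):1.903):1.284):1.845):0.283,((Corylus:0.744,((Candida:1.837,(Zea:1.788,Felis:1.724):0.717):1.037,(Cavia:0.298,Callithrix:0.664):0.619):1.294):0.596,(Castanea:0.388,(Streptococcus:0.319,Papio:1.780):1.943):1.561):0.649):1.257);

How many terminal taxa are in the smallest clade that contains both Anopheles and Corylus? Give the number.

The MRCA of Anopheles and Corylus is the node subtending ((((Anopheles,Pan),Bufo),(Nyctereutes,((Columba,Solenopsis),(Oryza,(Raphanus,Betula))))),((Corylus,((Candida,(Zea,Felis)),(Cavia,Callithrix))),(Castanea,(Streptococcus,Papio)))).
That clade contains 18 terminal taxa: Anopheles, Betula, Bufo, Callithrix, Candida, Castanea, Cavia, Columba, Corylus, Felis, Nyctereutes, Oryza, Pan, Papio, Raphanus, Solenopsis, Streptococcus, Zea.

18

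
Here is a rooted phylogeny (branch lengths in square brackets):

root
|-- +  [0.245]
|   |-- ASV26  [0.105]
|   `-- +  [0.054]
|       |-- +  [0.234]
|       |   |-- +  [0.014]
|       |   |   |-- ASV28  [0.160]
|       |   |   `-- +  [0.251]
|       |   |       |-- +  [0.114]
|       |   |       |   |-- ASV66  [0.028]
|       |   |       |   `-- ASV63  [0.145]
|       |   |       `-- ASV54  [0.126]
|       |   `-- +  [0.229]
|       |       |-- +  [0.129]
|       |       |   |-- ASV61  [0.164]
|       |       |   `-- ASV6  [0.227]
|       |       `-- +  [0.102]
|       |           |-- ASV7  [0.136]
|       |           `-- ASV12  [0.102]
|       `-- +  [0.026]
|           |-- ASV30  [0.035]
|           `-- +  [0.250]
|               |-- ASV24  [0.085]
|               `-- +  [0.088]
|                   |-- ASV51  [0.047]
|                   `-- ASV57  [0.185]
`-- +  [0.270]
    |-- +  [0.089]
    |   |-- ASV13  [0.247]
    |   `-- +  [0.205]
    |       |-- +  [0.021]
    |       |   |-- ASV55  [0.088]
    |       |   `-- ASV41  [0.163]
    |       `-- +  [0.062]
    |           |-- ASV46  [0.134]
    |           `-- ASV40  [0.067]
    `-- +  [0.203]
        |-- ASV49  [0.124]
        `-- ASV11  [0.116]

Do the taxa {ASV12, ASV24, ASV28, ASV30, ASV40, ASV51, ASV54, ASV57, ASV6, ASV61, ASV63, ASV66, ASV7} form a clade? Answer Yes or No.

No

The MRCA of the listed taxa is the root, so the smallest clade containing them is the whole tree.
That clade also contains ASV11, ASV13, ASV26, ASV41, ASV46, ASV49, ASV55, which are not in the proposed group, so the group is not monophyletic.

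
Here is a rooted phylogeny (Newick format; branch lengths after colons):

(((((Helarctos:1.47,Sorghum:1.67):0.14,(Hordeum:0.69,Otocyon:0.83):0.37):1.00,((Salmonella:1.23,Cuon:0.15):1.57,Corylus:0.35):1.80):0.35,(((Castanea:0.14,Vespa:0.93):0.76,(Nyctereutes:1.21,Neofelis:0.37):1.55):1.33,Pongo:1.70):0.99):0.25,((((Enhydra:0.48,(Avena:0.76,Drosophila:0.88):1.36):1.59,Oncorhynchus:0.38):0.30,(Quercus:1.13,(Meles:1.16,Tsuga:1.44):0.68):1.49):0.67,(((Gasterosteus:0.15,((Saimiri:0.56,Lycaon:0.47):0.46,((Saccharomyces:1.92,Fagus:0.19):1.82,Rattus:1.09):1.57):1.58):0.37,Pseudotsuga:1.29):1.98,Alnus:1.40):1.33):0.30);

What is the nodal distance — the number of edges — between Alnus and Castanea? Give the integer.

8

The MRCA of Alnus and Castanea is the root of the tree.
From Alnus up to that node: 3 branches. From Castanea up to the same node: 5 branches. Total: 3 + 5 = 8.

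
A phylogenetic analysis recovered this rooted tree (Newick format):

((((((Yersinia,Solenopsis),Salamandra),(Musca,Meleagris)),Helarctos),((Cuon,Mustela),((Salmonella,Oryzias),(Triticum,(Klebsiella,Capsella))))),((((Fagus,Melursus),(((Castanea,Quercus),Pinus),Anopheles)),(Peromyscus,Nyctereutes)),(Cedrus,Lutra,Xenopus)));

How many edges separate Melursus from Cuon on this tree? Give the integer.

9

The MRCA of Melursus and Cuon is the root of the tree.
From Melursus up to that node: 5 branches. From Cuon up to the same node: 4 branches. Total: 5 + 4 = 9.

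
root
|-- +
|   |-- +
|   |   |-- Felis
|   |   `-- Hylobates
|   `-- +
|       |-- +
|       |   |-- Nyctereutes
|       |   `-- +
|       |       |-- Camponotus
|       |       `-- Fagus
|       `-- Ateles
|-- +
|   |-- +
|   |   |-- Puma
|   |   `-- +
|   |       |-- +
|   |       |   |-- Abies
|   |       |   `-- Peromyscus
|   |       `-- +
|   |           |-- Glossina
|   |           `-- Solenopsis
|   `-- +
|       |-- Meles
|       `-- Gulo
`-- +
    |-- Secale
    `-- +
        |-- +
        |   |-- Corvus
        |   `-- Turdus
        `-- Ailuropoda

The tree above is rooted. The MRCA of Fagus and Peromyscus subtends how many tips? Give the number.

The MRCA of Fagus and Peromyscus is the root, so the clade is the entire tree.
That clade contains 17 terminal taxa: Abies, Ailuropoda, Ateles, Camponotus, Corvus, Fagus, Felis, Glossina, Gulo, Hylobates, Meles, Nyctereutes, Peromyscus, Puma, Secale, Solenopsis, Turdus.

17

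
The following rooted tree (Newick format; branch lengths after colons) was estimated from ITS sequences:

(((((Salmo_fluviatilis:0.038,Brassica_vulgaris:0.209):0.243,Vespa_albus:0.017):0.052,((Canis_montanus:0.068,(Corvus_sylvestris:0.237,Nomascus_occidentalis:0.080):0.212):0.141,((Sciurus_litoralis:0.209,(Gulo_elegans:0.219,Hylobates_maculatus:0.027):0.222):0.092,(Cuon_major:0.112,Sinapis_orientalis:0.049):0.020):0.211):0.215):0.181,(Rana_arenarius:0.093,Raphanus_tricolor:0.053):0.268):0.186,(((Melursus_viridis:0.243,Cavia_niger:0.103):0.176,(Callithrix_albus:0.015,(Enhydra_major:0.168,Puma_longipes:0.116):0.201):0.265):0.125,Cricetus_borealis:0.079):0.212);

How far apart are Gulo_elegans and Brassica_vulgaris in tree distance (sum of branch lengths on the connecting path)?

1.463

The path runs Gulo_elegans → … → MRCA → … → Brassica_vulgaris; the MRCA is the node subtending (((Salmo_fluviatilis,Brassica_vulgaris),Vespa_albus),((Canis_montanus,(Corvus_sylvestris,Nomascus_occidentalis)),((Sciurus_litoralis,(Gulo_elegans,Hylobates_maculatus)),(Cuon_major,Sinapis_orientalis)))).
Branch lengths along that path: 0.219 + 0.222 + 0.092 + 0.211 + 0.215 + 0.052 + 0.243 + 0.209 = 1.463.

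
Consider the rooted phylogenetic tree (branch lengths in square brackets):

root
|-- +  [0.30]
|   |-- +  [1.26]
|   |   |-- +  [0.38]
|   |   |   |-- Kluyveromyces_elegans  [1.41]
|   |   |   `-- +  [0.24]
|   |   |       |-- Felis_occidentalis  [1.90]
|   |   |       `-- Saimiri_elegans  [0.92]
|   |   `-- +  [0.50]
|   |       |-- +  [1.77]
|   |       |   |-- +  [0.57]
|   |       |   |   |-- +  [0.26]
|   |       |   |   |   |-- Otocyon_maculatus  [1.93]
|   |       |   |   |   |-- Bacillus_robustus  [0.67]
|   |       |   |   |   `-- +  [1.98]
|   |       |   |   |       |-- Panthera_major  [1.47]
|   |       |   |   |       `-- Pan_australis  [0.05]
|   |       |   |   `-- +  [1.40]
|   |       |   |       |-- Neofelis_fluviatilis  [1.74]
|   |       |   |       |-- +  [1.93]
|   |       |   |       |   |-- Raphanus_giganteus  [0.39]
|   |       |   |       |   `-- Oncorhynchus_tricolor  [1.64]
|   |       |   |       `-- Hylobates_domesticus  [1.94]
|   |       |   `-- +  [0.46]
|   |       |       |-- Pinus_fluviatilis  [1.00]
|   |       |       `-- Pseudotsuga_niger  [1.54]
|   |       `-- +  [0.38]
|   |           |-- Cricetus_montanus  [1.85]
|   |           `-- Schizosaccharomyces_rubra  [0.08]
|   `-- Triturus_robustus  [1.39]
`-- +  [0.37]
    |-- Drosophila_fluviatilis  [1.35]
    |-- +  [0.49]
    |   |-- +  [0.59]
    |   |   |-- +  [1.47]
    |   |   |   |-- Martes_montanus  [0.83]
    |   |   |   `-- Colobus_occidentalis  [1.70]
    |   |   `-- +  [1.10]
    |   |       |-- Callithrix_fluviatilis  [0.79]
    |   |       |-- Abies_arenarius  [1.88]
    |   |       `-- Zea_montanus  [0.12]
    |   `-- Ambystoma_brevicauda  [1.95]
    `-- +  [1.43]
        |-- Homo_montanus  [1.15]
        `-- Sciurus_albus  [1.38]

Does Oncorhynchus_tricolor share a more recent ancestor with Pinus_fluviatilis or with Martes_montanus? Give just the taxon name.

Pinus_fluviatilis

The MRCA of Oncorhynchus_tricolor and Pinus_fluviatilis subtends (((Otocyon_maculatus,Bacillus_robustus,(Panthera_major,Pan_australis)),(Neofelis_fluviatilis,(Raphanus_giganteus,Oncorhynchus_tricolor),Hylobates_domesticus)),(Pinus_fluviatilis,Pseudotsuga_niger)) (10 taxa).
The MRCA of Oncorhynchus_tricolor and Martes_montanus is the root, subtending the entire tree (25 taxa).
The first is nested inside the second, so Oncorhynchus_tricolor shares a more recent common ancestor with Pinus_fluviatilis.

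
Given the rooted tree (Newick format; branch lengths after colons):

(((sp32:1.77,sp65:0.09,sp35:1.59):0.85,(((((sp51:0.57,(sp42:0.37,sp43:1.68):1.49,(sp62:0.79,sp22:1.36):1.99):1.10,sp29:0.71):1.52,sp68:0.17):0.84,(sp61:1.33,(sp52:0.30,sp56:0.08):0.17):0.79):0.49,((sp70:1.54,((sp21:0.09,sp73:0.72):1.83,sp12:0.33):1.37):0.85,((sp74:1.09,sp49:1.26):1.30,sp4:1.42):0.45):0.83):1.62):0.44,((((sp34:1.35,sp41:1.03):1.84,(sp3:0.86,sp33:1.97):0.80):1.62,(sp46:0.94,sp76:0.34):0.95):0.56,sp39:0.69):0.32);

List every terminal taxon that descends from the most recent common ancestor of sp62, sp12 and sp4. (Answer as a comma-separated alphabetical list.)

Tracing sp62: it sits inside (sp62,sp22).
Tracing sp12: it sits inside ((sp21,sp73),sp12).
Tracing sp4: it sits inside ((sp74,sp49),sp4).
The smallest clade enclosing all 3 is (((((sp51,(sp42,sp43),(sp62,sp22)),sp29),sp68),(sp61,(sp52,sp56))),((sp70,((sp21,sp73),sp12)),((sp74,sp49),sp4))); the answer is its 17 terminal taxa in alphabetical order.

sp12, sp21, sp22, sp29, sp4, sp42, sp43, sp49, sp51, sp52, sp56, sp61, sp62, sp68, sp70, sp73, sp74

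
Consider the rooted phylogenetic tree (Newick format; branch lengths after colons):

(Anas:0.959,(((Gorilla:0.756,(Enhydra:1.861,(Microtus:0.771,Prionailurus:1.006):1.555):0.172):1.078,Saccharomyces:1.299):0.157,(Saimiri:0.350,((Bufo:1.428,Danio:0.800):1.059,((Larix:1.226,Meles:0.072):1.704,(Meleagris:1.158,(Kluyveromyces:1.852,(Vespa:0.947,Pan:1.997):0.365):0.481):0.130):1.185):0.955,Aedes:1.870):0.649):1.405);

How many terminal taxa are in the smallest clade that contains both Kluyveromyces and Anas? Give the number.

The MRCA of Kluyveromyces and Anas is the root, so the clade is the entire tree.
That clade contains 16 terminal taxa: Aedes, Anas, Bufo, Danio, Enhydra, Gorilla, Kluyveromyces, Larix, Meleagris, Meles, Microtus, Pan, Prionailurus, Saccharomyces, Saimiri, Vespa.

16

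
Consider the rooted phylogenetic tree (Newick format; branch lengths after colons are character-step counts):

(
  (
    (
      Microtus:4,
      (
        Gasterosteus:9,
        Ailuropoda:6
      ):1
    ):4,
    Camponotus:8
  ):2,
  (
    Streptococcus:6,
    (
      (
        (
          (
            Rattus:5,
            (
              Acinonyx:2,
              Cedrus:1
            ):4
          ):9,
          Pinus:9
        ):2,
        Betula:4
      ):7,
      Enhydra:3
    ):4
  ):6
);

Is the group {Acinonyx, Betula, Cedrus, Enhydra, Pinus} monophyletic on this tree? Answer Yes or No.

The MRCA of the listed taxa subtends ((((Rattus,(Acinonyx,Cedrus)),Pinus),Betula),Enhydra).
That clade also contains Rattus, which is not in the proposed group, so the group is not monophyletic.

No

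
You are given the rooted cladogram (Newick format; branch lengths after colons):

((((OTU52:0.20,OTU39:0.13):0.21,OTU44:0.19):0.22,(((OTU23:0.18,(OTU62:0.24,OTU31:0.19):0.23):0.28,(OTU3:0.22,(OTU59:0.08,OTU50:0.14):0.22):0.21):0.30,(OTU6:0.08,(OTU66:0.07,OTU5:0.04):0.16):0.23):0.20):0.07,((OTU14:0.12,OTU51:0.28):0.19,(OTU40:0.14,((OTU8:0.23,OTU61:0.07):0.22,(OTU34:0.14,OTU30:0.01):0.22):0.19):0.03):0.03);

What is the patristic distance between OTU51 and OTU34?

The path runs OTU51 → … → MRCA → … → OTU34; the MRCA is the node subtending ((OTU14,OTU51),(OTU40,((OTU8,OTU61),(OTU34,OTU30)))).
Branch lengths along that path: 0.28 + 0.19 + 0.03 + 0.19 + 0.22 + 0.14 = 1.05.

1.05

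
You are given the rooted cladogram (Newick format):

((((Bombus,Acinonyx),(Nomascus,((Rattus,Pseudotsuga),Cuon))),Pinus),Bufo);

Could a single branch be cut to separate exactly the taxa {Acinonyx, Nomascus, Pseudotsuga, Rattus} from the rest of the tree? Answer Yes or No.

No

The MRCA of the listed taxa subtends ((Bombus,Acinonyx),(Nomascus,((Rattus,Pseudotsuga),Cuon))).
That clade also contains Bombus, Cuon, which are not in the proposed group, so the group is not monophyletic.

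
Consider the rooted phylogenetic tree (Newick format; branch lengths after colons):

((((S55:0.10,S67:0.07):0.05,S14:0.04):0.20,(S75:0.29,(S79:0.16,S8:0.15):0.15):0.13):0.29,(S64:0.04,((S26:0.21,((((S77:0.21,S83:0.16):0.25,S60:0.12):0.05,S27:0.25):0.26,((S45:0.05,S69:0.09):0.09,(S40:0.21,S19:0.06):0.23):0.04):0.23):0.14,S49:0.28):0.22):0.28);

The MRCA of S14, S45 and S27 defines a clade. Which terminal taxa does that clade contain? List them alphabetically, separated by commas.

S14, S19, S26, S27, S40, S45, S49, S55, S60, S64, S67, S69, S75, S77, S79, S8, S83

Tracing S14: it sits inside ((S55,S67),S14).
Tracing S45: it sits inside (S45,S69).
Tracing S27: it sits inside (((S77,S83),S60),S27).
The smallest clade enclosing all 3 is the whole tree (their MRCA is the root), so the answer is all 17 tips in alphabetical order.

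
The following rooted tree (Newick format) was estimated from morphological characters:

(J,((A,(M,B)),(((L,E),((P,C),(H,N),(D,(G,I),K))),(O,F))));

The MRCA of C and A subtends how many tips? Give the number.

15

The MRCA of C and A is the node subtending ((A,(M,B)),(((L,E),((P,C),(H,N),(D,(G,I),K))),(O,F))).
That clade contains 15 terminal taxa: A, B, C, D, E, F, G, H, I, K, L, M, N, O, P.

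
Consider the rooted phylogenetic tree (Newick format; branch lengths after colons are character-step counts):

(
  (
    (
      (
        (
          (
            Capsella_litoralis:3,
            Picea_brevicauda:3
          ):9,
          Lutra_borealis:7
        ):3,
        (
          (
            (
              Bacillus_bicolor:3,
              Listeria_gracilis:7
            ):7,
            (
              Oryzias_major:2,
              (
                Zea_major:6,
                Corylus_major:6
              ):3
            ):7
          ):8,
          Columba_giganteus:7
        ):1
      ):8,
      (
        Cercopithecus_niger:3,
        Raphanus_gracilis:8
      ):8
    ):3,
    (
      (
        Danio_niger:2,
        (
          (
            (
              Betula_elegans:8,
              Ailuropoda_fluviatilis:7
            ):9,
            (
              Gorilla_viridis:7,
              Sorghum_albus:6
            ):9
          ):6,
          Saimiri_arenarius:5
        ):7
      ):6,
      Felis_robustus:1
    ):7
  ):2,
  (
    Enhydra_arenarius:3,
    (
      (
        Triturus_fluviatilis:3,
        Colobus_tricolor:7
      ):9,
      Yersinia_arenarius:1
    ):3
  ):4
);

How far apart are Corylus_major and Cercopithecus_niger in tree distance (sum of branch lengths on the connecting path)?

44

The path runs Corylus_major → … → MRCA → … → Cercopithecus_niger; the MRCA is the node subtending ((((Capsella_litoralis,Picea_brevicauda),Lutra_borealis),(((Bacillus_bicolor,Listeria_gracilis),(Oryzias_major,(Zea_major,Corylus_major))),Columba_giganteus)),(Cercopithecus_niger,Raphanus_gracilis)).
Branch lengths along that path: 6 + 3 + 7 + 8 + 1 + 8 + 8 + 3 = 44.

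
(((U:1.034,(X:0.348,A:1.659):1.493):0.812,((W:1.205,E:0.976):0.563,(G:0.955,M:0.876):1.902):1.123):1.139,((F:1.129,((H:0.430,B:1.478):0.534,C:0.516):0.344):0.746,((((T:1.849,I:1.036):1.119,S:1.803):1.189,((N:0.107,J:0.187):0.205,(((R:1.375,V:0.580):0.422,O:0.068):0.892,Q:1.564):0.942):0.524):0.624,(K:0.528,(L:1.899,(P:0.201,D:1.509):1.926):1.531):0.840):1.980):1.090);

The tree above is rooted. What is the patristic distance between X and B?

7.984

The path runs X → … → MRCA → … → B; the MRCA is the root of the tree.
Branch lengths along that path: 0.348 + 1.493 + 0.812 + 1.139 + 1.090 + 0.746 + 0.344 + 0.534 + 1.478 = 7.984.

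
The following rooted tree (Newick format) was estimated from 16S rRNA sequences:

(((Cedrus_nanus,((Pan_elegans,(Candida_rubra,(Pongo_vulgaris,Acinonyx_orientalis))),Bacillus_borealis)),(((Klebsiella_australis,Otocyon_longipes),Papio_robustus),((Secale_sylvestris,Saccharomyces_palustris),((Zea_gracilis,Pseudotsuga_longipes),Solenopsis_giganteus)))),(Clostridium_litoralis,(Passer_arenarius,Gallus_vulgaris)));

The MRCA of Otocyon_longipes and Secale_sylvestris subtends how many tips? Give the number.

8

The MRCA of Otocyon_longipes and Secale_sylvestris is the node subtending (((Klebsiella_australis,Otocyon_longipes),Papio_robustus),((Secale_sylvestris,Saccharomyces_palustris),((Zea_gracilis,Pseudotsuga_longipes),Solenopsis_giganteus))).
That clade contains 8 terminal taxa: Klebsiella_australis, Otocyon_longipes, Papio_robustus, Pseudotsuga_longipes, Saccharomyces_palustris, Secale_sylvestris, Solenopsis_giganteus, Zea_gracilis.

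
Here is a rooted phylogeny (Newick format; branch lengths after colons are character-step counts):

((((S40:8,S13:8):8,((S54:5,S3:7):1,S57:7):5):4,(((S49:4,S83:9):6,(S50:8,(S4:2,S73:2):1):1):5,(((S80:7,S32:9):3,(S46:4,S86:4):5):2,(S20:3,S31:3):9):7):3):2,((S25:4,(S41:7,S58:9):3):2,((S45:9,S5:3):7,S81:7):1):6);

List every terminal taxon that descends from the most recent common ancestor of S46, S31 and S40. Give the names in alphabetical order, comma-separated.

S13, S20, S3, S31, S32, S4, S40, S46, S49, S50, S54, S57, S73, S80, S83, S86

Tracing S46: it sits inside (S46,S86).
Tracing S31: it sits inside (S20,S31).
Tracing S40: it sits inside (S40,S13).
The smallest clade enclosing all 3 is (((S40,S13),((S54,S3),S57)),(((S49,S83),(S50,(S4,S73))),(((S80,S32),(S46,S86)),(S20,S31)))); the answer is its 16 terminal taxa in alphabetical order.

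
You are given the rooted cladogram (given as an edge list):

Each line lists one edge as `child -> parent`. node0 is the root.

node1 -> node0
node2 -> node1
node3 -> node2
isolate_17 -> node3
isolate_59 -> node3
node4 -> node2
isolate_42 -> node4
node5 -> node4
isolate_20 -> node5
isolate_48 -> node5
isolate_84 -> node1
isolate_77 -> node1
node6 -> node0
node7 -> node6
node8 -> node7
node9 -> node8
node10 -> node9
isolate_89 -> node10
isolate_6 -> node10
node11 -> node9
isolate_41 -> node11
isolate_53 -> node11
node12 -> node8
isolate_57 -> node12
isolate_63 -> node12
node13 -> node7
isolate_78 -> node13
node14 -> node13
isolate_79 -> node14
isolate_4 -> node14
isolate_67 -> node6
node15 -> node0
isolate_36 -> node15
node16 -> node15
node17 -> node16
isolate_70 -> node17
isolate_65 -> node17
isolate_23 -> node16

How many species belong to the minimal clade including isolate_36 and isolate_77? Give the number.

21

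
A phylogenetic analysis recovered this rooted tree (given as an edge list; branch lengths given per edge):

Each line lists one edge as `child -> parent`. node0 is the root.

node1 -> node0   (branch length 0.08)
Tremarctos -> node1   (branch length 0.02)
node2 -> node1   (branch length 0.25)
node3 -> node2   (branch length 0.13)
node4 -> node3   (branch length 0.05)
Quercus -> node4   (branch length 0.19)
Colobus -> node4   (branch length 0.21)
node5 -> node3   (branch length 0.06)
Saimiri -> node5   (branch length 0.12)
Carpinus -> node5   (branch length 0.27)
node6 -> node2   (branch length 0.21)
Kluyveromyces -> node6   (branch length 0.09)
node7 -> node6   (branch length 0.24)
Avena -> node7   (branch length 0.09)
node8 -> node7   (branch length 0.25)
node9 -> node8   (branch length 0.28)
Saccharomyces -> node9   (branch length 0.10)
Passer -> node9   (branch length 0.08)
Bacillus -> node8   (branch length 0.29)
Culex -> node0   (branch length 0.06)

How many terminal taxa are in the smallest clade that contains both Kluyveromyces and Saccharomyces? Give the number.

5

The MRCA of Kluyveromyces and Saccharomyces is the node subtending (Kluyveromyces,(Avena,((Saccharomyces,Passer),Bacillus))).
That clade contains 5 terminal taxa: Avena, Bacillus, Kluyveromyces, Passer, Saccharomyces.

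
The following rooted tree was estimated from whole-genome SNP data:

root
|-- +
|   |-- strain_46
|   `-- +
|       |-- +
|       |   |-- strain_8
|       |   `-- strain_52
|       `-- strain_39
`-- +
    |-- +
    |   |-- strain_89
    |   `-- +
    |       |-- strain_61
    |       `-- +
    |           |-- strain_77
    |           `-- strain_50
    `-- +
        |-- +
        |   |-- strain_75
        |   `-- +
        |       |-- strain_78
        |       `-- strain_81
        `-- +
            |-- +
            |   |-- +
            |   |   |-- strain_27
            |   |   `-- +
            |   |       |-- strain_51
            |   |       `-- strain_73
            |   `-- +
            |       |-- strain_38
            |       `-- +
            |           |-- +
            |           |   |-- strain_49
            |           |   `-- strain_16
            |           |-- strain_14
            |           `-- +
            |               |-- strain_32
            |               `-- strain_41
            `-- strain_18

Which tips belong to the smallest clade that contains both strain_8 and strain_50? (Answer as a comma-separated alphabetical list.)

strain_14, strain_16, strain_18, strain_27, strain_32, strain_38, strain_39, strain_41, strain_46, strain_49, strain_50, strain_51, strain_52, strain_61, strain_73, strain_75, strain_77, strain_78, strain_8, strain_81, strain_89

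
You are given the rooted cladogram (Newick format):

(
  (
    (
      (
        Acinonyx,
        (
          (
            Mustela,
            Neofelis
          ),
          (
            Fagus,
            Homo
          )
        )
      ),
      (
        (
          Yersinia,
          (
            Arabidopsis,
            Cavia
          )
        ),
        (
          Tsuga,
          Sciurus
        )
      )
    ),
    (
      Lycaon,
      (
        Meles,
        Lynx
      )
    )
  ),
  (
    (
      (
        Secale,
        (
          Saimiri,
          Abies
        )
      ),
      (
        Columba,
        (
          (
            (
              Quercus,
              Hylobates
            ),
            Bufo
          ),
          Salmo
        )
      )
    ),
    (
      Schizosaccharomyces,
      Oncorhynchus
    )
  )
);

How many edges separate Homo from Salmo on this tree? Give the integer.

The MRCA of Homo and Salmo is the root of the tree.
From Homo up to that node: 6 branches. From Salmo up to the same node: 5 branches. Total: 6 + 5 = 11.

11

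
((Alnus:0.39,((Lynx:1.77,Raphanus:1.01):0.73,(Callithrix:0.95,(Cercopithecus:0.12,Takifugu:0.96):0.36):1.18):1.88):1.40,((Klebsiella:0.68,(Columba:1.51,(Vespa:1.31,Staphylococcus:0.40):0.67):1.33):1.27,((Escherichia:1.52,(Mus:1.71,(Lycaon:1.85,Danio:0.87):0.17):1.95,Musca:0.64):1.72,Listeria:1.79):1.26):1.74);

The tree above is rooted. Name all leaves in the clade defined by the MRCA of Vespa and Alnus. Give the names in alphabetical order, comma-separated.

Alnus, Callithrix, Cercopithecus, Columba, Danio, Escherichia, Klebsiella, Listeria, Lycaon, Lynx, Mus, Musca, Raphanus, Staphylococcus, Takifugu, Vespa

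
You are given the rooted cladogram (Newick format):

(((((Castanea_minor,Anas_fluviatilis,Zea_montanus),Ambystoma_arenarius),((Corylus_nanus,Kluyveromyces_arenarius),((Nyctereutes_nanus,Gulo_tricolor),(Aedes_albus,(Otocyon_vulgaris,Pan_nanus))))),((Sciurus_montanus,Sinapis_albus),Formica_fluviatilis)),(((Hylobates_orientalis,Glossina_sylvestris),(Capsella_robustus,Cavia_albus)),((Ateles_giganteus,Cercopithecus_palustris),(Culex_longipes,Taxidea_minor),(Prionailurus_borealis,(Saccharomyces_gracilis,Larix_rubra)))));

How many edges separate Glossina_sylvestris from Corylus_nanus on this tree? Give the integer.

9

The MRCA of Glossina_sylvestris and Corylus_nanus is the root of the tree.
From Glossina_sylvestris up to that node: 4 branches. From Corylus_nanus up to the same node: 5 branches. Total: 4 + 5 = 9.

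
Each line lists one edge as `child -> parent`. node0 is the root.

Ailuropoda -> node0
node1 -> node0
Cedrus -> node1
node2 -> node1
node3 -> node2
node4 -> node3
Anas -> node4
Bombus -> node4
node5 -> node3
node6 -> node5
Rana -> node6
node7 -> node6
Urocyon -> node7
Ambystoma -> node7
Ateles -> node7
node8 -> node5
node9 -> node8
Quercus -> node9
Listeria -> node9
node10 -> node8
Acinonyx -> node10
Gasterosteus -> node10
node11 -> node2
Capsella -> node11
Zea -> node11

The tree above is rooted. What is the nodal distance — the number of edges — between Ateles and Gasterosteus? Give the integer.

6

The MRCA of Ateles and Gasterosteus is the node subtending ((Rana,(Urocyon,Ambystoma,Ateles)),((Quercus,Listeria),(Acinonyx,Gasterosteus))).
From Ateles up to that node: 3 branches. From Gasterosteus up to the same node: 3 branches. Total: 3 + 3 = 6.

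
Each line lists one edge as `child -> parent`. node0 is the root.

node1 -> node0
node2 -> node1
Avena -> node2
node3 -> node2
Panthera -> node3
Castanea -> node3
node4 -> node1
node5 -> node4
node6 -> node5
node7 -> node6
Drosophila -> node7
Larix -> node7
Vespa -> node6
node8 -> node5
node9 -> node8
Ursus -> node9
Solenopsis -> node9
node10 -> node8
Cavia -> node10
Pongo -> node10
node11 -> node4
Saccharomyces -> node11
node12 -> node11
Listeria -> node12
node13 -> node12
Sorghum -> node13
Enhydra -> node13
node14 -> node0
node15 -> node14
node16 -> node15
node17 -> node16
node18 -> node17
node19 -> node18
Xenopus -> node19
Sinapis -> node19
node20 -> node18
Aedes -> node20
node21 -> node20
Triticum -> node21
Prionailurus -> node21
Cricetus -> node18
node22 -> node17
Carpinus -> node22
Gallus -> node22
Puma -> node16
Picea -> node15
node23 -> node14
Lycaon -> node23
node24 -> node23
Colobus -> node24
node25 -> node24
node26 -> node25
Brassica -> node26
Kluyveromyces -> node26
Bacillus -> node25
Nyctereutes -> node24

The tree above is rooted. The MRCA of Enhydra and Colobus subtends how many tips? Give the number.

30

The MRCA of Enhydra and Colobus is the root, so the clade is the entire tree.
That clade contains 30 terminal taxa: Aedes, Avena, Bacillus, Brassica, Carpinus, Castanea, Cavia, Colobus, Cricetus, Drosophila, Enhydra, Gallus, Kluyveromyces, Larix, Listeria, Lycaon, Nyctereutes, Panthera, Picea, Pongo, Prionailurus, Puma, Saccharomyces, Sinapis, Solenopsis, Sorghum, Triticum, Ursus, Vespa, Xenopus.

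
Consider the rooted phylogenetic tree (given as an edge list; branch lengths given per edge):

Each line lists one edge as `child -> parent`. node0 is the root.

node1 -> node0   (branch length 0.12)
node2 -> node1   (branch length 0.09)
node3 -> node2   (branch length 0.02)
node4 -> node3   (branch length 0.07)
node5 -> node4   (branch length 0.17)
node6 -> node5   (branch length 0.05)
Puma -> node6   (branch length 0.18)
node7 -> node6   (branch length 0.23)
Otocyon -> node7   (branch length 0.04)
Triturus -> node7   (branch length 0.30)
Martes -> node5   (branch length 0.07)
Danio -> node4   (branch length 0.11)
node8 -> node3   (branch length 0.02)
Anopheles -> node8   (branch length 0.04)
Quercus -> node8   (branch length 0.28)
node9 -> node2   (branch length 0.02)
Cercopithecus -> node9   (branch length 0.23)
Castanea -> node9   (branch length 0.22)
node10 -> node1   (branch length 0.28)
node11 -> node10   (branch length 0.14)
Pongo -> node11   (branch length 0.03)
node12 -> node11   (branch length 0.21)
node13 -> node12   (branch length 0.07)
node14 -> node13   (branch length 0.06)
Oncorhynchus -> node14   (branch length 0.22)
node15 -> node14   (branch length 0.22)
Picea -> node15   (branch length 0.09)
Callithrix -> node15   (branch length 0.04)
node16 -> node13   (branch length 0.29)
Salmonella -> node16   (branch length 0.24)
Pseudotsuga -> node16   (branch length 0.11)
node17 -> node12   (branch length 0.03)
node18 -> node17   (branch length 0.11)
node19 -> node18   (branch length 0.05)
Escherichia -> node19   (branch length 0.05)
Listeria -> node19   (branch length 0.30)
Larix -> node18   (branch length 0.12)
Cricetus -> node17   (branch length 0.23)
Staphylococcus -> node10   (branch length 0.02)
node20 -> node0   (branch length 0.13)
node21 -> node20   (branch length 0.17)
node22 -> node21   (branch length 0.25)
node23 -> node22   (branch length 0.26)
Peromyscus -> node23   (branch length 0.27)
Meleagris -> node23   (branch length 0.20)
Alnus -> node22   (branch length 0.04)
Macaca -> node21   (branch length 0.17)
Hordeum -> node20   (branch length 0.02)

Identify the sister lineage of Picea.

Callithrix

Picea attaches to the tree at the node subtending (Picea,Callithrix).
The other lineage descending from that same node — the sister group — is the single tip Callithrix.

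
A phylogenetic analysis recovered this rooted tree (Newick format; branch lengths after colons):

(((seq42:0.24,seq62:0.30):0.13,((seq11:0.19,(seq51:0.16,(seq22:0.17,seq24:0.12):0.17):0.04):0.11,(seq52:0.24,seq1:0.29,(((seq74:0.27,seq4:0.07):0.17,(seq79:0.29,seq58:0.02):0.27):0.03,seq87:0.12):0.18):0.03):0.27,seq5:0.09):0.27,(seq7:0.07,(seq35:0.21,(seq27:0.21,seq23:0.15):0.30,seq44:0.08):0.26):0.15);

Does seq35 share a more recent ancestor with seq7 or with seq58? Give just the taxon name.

The MRCA of seq35 and seq7 subtends (seq7,(seq35,(seq27,seq23),seq44)) (5 taxa).
The MRCA of seq35 and seq58 is the root, subtending the entire tree (19 taxa).
The first is nested inside the second, so seq35 shares a more recent common ancestor with seq7.

seq7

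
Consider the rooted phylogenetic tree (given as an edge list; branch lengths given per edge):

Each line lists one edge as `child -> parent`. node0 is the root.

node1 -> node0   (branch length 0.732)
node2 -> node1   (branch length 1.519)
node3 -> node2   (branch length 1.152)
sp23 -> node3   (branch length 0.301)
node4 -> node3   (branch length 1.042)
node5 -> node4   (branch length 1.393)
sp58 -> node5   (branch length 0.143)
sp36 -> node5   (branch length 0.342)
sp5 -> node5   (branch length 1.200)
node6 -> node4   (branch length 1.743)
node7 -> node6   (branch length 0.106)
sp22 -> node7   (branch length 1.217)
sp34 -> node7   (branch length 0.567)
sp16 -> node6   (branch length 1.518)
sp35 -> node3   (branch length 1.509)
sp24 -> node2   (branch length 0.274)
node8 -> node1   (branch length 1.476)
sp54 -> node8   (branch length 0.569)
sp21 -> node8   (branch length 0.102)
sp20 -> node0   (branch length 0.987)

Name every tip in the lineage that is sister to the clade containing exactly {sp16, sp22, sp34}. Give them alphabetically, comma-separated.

sp36, sp5, sp58

The clade containing exactly {sp16, sp22, sp34} attaches to the tree at the node subtending ((sp58,sp36,sp5),((sp22,sp34),sp16)).
The other lineage descending from that same node — the sister group — is (sp58,sp36,sp5); its 3 tips in alphabetical order are the answer.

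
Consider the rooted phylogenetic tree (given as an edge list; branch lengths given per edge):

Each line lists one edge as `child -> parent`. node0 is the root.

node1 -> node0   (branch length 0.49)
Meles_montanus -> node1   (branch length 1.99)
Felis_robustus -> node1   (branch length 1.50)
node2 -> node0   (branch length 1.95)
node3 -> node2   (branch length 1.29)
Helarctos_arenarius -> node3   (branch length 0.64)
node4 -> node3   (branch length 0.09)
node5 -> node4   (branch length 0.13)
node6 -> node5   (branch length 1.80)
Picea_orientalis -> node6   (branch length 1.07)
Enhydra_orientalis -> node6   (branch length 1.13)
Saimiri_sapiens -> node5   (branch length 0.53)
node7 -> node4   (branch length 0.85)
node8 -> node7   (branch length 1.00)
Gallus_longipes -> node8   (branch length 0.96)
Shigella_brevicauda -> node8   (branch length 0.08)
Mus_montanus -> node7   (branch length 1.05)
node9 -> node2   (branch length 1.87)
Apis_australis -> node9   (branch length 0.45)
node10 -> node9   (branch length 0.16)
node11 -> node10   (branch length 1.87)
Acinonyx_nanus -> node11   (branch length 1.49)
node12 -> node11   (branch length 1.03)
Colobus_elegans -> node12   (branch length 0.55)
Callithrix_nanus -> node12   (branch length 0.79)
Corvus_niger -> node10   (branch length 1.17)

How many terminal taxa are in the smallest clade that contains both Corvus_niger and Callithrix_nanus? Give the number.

4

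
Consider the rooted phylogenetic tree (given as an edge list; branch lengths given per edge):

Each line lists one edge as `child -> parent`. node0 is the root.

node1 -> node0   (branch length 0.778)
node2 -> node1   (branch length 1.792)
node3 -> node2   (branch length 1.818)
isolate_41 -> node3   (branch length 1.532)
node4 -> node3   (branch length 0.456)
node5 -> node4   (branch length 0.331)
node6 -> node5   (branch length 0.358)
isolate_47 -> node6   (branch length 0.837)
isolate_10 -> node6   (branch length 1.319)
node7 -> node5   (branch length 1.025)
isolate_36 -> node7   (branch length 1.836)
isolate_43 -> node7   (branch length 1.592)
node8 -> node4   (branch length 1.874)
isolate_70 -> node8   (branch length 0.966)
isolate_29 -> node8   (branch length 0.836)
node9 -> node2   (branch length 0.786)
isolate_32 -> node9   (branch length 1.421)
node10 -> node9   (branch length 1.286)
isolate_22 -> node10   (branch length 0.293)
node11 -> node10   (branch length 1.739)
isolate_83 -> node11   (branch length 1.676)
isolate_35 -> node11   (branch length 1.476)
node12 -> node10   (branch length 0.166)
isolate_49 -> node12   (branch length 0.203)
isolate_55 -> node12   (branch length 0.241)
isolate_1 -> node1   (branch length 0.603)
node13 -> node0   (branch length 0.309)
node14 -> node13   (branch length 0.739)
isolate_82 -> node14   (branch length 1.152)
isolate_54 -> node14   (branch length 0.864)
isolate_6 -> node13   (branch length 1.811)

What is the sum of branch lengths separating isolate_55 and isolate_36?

The path runs isolate_55 → … → MRCA → … → isolate_36; the MRCA is the node subtending ((isolate_41,(((isolate_47,isolate_10),(isolate_36,isolate_43)),(isolate_70,isolate_29))),(isolate_32,(isolate_22,(isolate_83,isolate_35),(isolate_49,isolate_55)))).
Branch lengths along that path: 0.241 + 0.166 + 1.286 + 0.786 + 1.818 + 0.456 + 0.331 + 1.025 + 1.836 = 7.945.

7.945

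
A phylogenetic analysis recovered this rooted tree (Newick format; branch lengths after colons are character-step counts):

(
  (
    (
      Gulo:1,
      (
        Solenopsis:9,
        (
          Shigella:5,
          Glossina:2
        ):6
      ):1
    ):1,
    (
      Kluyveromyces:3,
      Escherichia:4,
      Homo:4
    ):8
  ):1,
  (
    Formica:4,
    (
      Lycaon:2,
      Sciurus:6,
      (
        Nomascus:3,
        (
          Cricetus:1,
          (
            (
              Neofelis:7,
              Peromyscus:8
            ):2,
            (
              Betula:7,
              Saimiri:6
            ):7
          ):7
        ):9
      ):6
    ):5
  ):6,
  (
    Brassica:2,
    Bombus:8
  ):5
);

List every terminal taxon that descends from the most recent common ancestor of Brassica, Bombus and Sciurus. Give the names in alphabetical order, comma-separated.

Tracing Brassica: it sits inside (Brassica,Bombus).
Tracing Bombus: it sits inside (Brassica,Bombus).
Tracing Sciurus: it sits inside (Lycaon,Sciurus,(Nomascus,(Cricetus,((Neofelis,Peromyscus),(Betula,Saimiri))))).
The smallest clade enclosing all 3 is the whole tree (their MRCA is the root), so the answer is all 18 tips in alphabetical order.

Betula, Bombus, Brassica, Cricetus, Escherichia, Formica, Glossina, Gulo, Homo, Kluyveromyces, Lycaon, Neofelis, Nomascus, Peromyscus, Saimiri, Sciurus, Shigella, Solenopsis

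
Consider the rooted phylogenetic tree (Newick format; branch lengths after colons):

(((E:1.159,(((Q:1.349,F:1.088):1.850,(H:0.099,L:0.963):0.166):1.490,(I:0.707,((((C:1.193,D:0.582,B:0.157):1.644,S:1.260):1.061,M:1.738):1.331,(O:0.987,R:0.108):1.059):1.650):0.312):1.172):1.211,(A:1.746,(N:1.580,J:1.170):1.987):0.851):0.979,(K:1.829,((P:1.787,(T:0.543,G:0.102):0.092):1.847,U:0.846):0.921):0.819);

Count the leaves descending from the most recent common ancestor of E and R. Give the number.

13

The MRCA of E and R is the node subtending (E,(((Q,F),(H,L)),(I,((((C,D,B),S),M),(O,R))))).
That clade contains 13 terminal taxa: B, C, D, E, F, H, I, L, M, O, Q, R, S.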